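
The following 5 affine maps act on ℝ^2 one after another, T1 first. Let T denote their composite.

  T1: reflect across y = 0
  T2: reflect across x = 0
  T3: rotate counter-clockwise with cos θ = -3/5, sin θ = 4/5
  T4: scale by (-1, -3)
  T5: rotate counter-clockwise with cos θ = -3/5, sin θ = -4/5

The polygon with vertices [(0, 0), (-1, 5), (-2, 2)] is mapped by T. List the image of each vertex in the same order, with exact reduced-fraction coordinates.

image vertices: (0, 0), (-177/25, 239/25), (-162/25, 134/25)

T1 reflect across y = 0: (0, 0) → (0, 0); (-1, 5) → (-1, -5); (-2, 2) → (-2, -2)
T2 reflect across x = 0: (0, 0) → (0, 0); (-1, -5) → (1, -5); (-2, -2) → (2, -2)
T3 rotate counter-clockwise with cos θ = -3/5, sin θ = 4/5: (0, 0) → (0, 0); (1, -5) → (17/5, 19/5); (2, -2) → (2/5, 14/5)
T4 scale by (-1, -3): (0, 0) → (0, 0); (17/5, 19/5) → (-17/5, -57/5); (2/5, 14/5) → (-2/5, -42/5)
T5 rotate counter-clockwise with cos θ = -3/5, sin θ = -4/5: (0, 0) → (0, 0); (-17/5, -57/5) → (-177/25, 239/25); (-2/5, -42/5) → (-162/25, 134/25)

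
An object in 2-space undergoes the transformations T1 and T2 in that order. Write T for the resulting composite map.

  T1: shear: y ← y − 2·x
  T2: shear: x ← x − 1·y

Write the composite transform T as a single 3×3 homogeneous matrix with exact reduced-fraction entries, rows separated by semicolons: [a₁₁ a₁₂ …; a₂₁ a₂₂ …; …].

T = [3 -1 0; -2 1 0; 0 0 1]

T1 = [1 0 0; -2 1 0; 0 0 1]
T2·T1 = [3 -1 0; -2 1 0; 0 0 1]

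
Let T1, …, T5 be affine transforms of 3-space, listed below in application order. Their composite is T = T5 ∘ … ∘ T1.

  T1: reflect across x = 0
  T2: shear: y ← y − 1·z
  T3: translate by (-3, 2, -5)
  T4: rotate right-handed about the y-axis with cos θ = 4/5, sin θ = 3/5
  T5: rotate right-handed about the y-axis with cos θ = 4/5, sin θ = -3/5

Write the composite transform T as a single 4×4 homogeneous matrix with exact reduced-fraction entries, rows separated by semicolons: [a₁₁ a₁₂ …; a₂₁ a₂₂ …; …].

T1 = [-1 0 0 0; 0 1 0 0; 0 0 1 0; 0 0 0 1]
T2·T1 = [-1 0 0 0; 0 1 -1 0; 0 0 1 0; 0 0 0 1]
T3·…·T1 = [-1 0 0 -3; 0 1 -1 2; 0 0 1 -5; 0 0 0 1]
T4·…·T1 = [-4/5 0 3/5 -27/5; 0 1 -1 2; 3/5 0 4/5 -11/5; 0 0 0 1]
T5·…·T1 = [-1 0 0 -3; 0 1 -1 2; 0 0 1 -5; 0 0 0 1]

T = [-1 0 0 -3; 0 1 -1 2; 0 0 1 -5; 0 0 0 1]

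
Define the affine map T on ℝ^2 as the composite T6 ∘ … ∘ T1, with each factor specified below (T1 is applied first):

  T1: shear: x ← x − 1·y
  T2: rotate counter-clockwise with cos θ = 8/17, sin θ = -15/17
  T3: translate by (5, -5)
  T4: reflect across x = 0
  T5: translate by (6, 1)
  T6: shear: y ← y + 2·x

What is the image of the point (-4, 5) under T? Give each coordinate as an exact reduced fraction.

T(p) = (14/17, 135/17)

T1 shear: x ← x − 1·y: (-4, 5) → (-9, 5)
T2 rotate counter-clockwise with cos θ = 8/17, sin θ = -15/17: (-9, 5) → (3/17, 175/17)
T3 translate by (5, -5): (3/17, 175/17) → (88/17, 90/17)
T4 reflect across x = 0: (88/17, 90/17) → (-88/17, 90/17)
T5 translate by (6, 1): (-88/17, 90/17) → (14/17, 107/17)
T6 shear: y ← y + 2·x: (14/17, 107/17) → (14/17, 135/17)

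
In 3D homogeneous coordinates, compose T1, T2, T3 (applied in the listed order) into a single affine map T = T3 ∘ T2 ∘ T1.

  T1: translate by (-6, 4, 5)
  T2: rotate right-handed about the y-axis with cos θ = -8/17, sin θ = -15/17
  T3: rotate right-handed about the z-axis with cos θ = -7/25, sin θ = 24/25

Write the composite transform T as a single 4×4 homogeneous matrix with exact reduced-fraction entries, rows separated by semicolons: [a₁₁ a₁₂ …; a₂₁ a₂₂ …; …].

T = [56/425 -24/25 21/85 -1443/425; -192/425 -7/25 -72/85 -1124/425; 15/17 0 -8/17 -130/17; 0 0 0 1]

T1 = [1 0 0 -6; 0 1 0 4; 0 0 1 5; 0 0 0 1]
T2·T1 = [-8/17 0 -15/17 -27/17; 0 1 0 4; 15/17 0 -8/17 -130/17; 0 0 0 1]
T3·…·T1 = [56/425 -24/25 21/85 -1443/425; -192/425 -7/25 -72/85 -1124/425; 15/17 0 -8/17 -130/17; 0 0 0 1]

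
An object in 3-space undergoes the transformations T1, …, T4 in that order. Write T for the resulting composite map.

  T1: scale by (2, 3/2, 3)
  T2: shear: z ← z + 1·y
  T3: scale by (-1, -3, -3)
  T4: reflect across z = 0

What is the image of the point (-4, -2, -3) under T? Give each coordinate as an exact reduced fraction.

T(p) = (8, 9, -36)

T1 scale by (2, 3/2, 3): (-4, -2, -3) → (-8, -3, -9)
T2 shear: z ← z + 1·y: (-8, -3, -9) → (-8, -3, -12)
T3 scale by (-1, -3, -3): (-8, -3, -12) → (8, 9, 36)
T4 reflect across z = 0: (8, 9, 36) → (8, 9, -36)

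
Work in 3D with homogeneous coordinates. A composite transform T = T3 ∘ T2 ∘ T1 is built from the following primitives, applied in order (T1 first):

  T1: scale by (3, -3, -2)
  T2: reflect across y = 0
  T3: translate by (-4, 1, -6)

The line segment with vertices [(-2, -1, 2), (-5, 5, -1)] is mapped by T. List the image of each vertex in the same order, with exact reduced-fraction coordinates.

image vertices: (-10, -2, -10), (-19, 16, -4)

T1 scale by (3, -3, -2): (-2, -1, 2) → (-6, 3, -4); (-5, 5, -1) → (-15, -15, 2)
T2 reflect across y = 0: (-6, 3, -4) → (-6, -3, -4); (-15, -15, 2) → (-15, 15, 2)
T3 translate by (-4, 1, -6): (-6, -3, -4) → (-10, -2, -10); (-15, 15, 2) → (-19, 16, -4)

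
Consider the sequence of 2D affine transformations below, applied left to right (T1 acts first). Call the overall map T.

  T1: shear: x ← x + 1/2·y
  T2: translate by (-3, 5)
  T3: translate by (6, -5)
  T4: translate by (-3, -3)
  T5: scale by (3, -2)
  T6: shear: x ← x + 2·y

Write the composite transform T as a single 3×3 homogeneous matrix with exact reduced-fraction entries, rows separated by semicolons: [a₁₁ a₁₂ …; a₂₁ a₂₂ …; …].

T1 = [1 1/2 0; 0 1 0; 0 0 1]
T2·T1 = [1 1/2 -3; 0 1 5; 0 0 1]
T3·…·T1 = [1 1/2 3; 0 1 0; 0 0 1]
T4·…·T1 = [1 1/2 0; 0 1 -3; 0 0 1]
T5·…·T1 = [3 3/2 0; 0 -2 6; 0 0 1]
T6·…·T1 = [3 -5/2 12; 0 -2 6; 0 0 1]

T = [3 -5/2 12; 0 -2 6; 0 0 1]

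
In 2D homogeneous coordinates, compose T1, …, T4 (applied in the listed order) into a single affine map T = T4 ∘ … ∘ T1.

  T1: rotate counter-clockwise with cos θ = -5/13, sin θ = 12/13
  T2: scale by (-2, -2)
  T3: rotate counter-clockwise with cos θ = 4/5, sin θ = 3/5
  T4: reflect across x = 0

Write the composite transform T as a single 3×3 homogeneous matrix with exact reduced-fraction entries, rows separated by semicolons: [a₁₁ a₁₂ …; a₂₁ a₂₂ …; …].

T1 = [-5/13 -12/13 0; 12/13 -5/13 0; 0 0 1]
T2·T1 = [10/13 24/13 0; -24/13 10/13 0; 0 0 1]
T3·…·T1 = [112/65 66/65 0; -66/65 112/65 0; 0 0 1]
T4·…·T1 = [-112/65 -66/65 0; -66/65 112/65 0; 0 0 1]

T = [-112/65 -66/65 0; -66/65 112/65 0; 0 0 1]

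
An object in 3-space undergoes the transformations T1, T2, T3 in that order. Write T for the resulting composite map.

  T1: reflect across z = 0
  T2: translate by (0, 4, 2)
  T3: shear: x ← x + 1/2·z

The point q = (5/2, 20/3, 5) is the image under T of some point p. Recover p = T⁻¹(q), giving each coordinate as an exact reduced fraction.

p = (0, 8/3, -3)

T1 = [1 0 0 0; 0 1 0 0; 0 0 -1 0; 0 0 0 1]
T2·T1 = [1 0 0 0; 0 1 0 4; 0 0 -1 2; 0 0 0 1]
T3·…·T1 = [1 0 -1/2 1; 0 1 0 4; 0 0 -1 2; 0 0 0 1]
det M = -1; M⁻¹ = [1 0 -1/2 0; 0 1 0 -4; 0 0 -1 2; 0 0 0 1]
M⁻¹ · (5/2, 20/3, 5)ᵀ = (0, 8/3, -3)ᵀ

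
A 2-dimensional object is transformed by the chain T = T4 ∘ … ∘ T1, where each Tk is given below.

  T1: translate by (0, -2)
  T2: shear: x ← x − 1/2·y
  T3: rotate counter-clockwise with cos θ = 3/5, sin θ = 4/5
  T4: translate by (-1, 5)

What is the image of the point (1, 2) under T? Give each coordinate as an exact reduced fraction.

T(p) = (-2/5, 29/5)

T1 translate by (0, -2): (1, 2) → (1, 0)
T2 shear: x ← x − 1/2·y: (1, 0) → (1, 0)
T3 rotate counter-clockwise with cos θ = 3/5, sin θ = 4/5: (1, 0) → (3/5, 4/5)
T4 translate by (-1, 5): (3/5, 4/5) → (-2/5, 29/5)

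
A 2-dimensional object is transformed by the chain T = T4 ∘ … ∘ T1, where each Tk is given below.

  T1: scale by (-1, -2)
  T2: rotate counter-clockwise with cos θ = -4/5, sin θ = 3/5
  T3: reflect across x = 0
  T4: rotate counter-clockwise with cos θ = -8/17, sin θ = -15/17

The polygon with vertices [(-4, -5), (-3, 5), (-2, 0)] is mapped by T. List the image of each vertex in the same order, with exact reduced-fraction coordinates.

image vertices: (-788/85, -466/85), (879/85, -122/85), (26/85, -168/85)

T1 scale by (-1, -2): (-4, -5) → (4, 10); (-3, 5) → (3, -10); (-2, 0) → (2, 0)
T2 rotate counter-clockwise with cos θ = -4/5, sin θ = 3/5: (4, 10) → (-46/5, -28/5); (3, -10) → (18/5, 49/5); (2, 0) → (-8/5, 6/5)
T3 reflect across x = 0: (-46/5, -28/5) → (46/5, -28/5); (18/5, 49/5) → (-18/5, 49/5); (-8/5, 6/5) → (8/5, 6/5)
T4 rotate counter-clockwise with cos θ = -8/17, sin θ = -15/17: (46/5, -28/5) → (-788/85, -466/85); (-18/5, 49/5) → (879/85, -122/85); (8/5, 6/5) → (26/85, -168/85)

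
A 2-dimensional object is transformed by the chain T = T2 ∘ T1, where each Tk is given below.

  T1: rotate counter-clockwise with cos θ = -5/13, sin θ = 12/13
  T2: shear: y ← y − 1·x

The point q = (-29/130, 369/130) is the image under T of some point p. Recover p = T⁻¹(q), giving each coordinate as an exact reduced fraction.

p = (5/2, -4/5)

T1 = [-5/13 -12/13 0; 12/13 -5/13 0; 0 0 1]
T2·T1 = [-5/13 -12/13 0; 17/13 7/13 0; 0 0 1]
det M = 1; M⁻¹ = [7/13 12/13 0; -17/13 -5/13 0; 0 0 1]
M⁻¹ · (-29/130, 369/130)ᵀ = (5/2, -4/5)ᵀ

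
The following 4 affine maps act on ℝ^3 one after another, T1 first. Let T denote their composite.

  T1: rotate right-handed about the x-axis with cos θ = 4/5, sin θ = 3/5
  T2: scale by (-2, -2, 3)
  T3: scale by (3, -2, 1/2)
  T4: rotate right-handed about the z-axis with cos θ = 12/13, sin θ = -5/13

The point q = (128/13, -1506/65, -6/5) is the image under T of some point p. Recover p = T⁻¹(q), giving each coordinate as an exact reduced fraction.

p = (-3, -4, 2)

T1 = [1 0 0 0; 0 4/5 -3/5 0; 0 3/5 4/5 0; 0 0 0 1]
T2·T1 = [-2 0 0 0; 0 -8/5 6/5 0; 0 9/5 12/5 0; 0 0 0 1]
T3·…·T1 = [-6 0 0 0; 0 16/5 -12/5 0; 0 9/10 6/5 0; 0 0 0 1]
T4·…·T1 = [-72/13 16/13 -12/13 0; 30/13 192/65 -144/65 0; 0 9/10 6/5 0; 0 0 0 1]
det M = -36; M⁻¹ = [-2/13 5/78 0 0; 1/13 12/65 2/5 0; -3/52 -9/65 8/15 0; 0 0 0 1]
M⁻¹ · (128/13, -1506/65, -6/5)ᵀ = (-3, -4, 2)ᵀ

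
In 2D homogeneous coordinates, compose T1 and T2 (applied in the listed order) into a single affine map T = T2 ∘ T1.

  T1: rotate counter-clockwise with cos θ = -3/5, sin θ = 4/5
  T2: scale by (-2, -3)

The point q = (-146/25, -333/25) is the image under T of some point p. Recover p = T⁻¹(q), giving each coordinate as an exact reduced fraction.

p = (9/5, -5)

T1 = [-3/5 -4/5 0; 4/5 -3/5 0; 0 0 1]
T2·T1 = [6/5 8/5 0; -12/5 9/5 0; 0 0 1]
det M = 6; M⁻¹ = [3/10 -4/15 0; 2/5 1/5 0; 0 0 1]
M⁻¹ · (-146/25, -333/25)ᵀ = (9/5, -5)ᵀ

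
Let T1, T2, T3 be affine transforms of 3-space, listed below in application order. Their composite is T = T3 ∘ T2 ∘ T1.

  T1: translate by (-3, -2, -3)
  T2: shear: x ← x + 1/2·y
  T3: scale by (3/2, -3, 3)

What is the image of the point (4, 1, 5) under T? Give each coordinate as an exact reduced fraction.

T(p) = (3/4, 3, 6)

T1 translate by (-3, -2, -3): (4, 1, 5) → (1, -1, 2)
T2 shear: x ← x + 1/2·y: (1, -1, 2) → (1/2, -1, 2)
T3 scale by (3/2, -3, 3): (1/2, -1, 2) → (3/4, 3, 6)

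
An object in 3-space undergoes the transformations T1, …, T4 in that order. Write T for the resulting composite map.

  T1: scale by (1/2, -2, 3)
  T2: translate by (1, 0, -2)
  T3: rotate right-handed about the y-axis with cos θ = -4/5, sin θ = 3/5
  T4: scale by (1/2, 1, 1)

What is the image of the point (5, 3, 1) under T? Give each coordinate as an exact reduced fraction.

T1 scale by (1/2, -2, 3): (5, 3, 1) → (5/2, -6, 3)
T2 translate by (1, 0, -2): (5/2, -6, 3) → (7/2, -6, 1)
T3 rotate right-handed about the y-axis with cos θ = -4/5, sin θ = 3/5: (7/2, -6, 1) → (-11/5, -6, -29/10)
T4 scale by (1/2, 1, 1): (-11/5, -6, -29/10) → (-11/10, -6, -29/10)

T(p) = (-11/10, -6, -29/10)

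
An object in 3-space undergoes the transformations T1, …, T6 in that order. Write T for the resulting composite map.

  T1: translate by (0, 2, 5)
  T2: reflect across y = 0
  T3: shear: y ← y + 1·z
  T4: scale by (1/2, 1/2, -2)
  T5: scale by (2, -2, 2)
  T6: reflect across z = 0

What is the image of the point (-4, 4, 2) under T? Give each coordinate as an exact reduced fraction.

T1 translate by (0, 2, 5): (-4, 4, 2) → (-4, 6, 7)
T2 reflect across y = 0: (-4, 6, 7) → (-4, -6, 7)
T3 shear: y ← y + 1·z: (-4, -6, 7) → (-4, 1, 7)
T4 scale by (1/2, 1/2, -2): (-4, 1, 7) → (-2, 1/2, -14)
T5 scale by (2, -2, 2): (-2, 1/2, -14) → (-4, -1, -28)
T6 reflect across z = 0: (-4, -1, -28) → (-4, -1, 28)

T(p) = (-4, -1, 28)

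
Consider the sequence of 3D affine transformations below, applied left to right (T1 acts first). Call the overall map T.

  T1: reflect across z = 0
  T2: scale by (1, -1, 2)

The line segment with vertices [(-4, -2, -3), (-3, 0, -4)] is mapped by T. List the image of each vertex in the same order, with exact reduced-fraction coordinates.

T1 reflect across z = 0: (-4, -2, -3) → (-4, -2, 3); (-3, 0, -4) → (-3, 0, 4)
T2 scale by (1, -1, 2): (-4, -2, 3) → (-4, 2, 6); (-3, 0, 4) → (-3, 0, 8)

image vertices: (-4, 2, 6), (-3, 0, 8)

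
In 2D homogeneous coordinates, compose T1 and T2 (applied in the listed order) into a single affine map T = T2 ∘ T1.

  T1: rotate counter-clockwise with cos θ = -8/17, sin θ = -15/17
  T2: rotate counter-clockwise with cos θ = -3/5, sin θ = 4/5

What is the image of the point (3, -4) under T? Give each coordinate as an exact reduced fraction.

T1 rotate counter-clockwise with cos θ = -8/17, sin θ = -15/17: (3, -4) → (-84/17, -13/17)
T2 rotate counter-clockwise with cos θ = -3/5, sin θ = 4/5: (-84/17, -13/17) → (304/85, -297/85)

T(p) = (304/85, -297/85)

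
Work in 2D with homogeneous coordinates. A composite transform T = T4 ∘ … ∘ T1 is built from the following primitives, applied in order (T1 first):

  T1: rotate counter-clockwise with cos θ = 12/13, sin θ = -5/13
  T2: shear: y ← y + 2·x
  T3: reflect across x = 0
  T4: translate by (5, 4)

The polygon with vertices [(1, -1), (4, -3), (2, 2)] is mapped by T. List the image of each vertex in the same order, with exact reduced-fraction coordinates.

T1 rotate counter-clockwise with cos θ = 12/13, sin θ = -5/13: (1, -1) → (7/13, -17/13); (4, -3) → (33/13, -56/13); (2, 2) → (34/13, 14/13)
T2 shear: y ← y + 2·x: (7/13, -17/13) → (7/13, -3/13); (33/13, -56/13) → (33/13, 10/13); (34/13, 14/13) → (34/13, 82/13)
T3 reflect across x = 0: (7/13, -3/13) → (-7/13, -3/13); (33/13, 10/13) → (-33/13, 10/13); (34/13, 82/13) → (-34/13, 82/13)
T4 translate by (5, 4): (-7/13, -3/13) → (58/13, 49/13); (-33/13, 10/13) → (32/13, 62/13); (-34/13, 82/13) → (31/13, 134/13)

image vertices: (58/13, 49/13), (32/13, 62/13), (31/13, 134/13)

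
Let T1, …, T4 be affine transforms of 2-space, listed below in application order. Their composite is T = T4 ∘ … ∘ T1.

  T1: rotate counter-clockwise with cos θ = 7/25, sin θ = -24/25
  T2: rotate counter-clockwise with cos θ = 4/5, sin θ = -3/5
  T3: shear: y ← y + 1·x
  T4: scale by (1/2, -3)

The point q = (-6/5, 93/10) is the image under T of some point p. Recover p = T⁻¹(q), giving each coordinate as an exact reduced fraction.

T1 = [7/25 24/25 0; -24/25 7/25 0; 0 0 1]
T2·T1 = [-44/125 117/125 0; -117/125 -44/125 0; 0 0 1]
T3·…·T1 = [-44/125 117/125 0; -161/125 73/125 0; 0 0 1]
T4·…·T1 = [-22/125 117/250 0; 483/125 -219/125 0; 0 0 1]
det M = -3/2; M⁻¹ = [146/125 39/125 0; 322/125 44/375 0; 0 0 1]
M⁻¹ · (-6/5, 93/10)ᵀ = (3/2, -2)ᵀ

p = (3/2, -2)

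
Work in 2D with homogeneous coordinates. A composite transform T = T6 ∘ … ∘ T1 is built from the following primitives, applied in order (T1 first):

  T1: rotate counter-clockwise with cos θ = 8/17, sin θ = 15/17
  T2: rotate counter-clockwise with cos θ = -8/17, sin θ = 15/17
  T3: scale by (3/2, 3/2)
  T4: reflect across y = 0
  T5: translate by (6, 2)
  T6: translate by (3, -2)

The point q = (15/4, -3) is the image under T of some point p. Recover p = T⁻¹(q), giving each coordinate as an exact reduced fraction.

p = (7/2, -2)

T1 = [8/17 -15/17 0; 15/17 8/17 0; 0 0 1]
T2·T1 = [-1 0 0; 0 -1 0; 0 0 1]
T3·…·T1 = [-3/2 0 0; 0 -3/2 0; 0 0 1]
T4·…·T1 = [-3/2 0 0; 0 3/2 0; 0 0 1]
T5·…·T1 = [-3/2 0 6; 0 3/2 2; 0 0 1]
T6·…·T1 = [-3/2 0 9; 0 3/2 0; 0 0 1]
det M = -9/4; M⁻¹ = [-2/3 0 6; 0 2/3 0; 0 0 1]
M⁻¹ · (15/4, -3)ᵀ = (7/2, -2)ᵀ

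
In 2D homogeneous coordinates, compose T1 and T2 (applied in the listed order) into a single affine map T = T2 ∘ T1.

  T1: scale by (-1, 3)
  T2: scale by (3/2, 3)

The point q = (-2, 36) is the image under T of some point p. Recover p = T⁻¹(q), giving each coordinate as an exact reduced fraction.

T1 = [-1 0 0; 0 3 0; 0 0 1]
T2·T1 = [-3/2 0 0; 0 9 0; 0 0 1]
det M = -27/2; M⁻¹ = [-2/3 0 0; 0 1/9 0; 0 0 1]
M⁻¹ · (-2, 36)ᵀ = (4/3, 4)ᵀ

p = (4/3, 4)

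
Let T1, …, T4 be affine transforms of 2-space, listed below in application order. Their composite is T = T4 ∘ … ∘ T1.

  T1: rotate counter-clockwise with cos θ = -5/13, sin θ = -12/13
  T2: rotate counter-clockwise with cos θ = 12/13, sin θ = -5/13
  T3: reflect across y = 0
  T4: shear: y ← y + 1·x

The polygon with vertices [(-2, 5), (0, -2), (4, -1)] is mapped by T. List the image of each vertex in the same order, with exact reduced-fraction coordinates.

T1 rotate counter-clockwise with cos θ = -5/13, sin θ = -12/13: (-2, 5) → (70/13, -1/13); (0, -2) → (-24/13, 10/13); (4, -1) → (-32/13, -43/13)
T2 rotate counter-clockwise with cos θ = 12/13, sin θ = -5/13: (70/13, -1/13) → (835/169, -362/169); (-24/13, 10/13) → (-238/169, 240/169); (-32/13, -43/13) → (-599/169, -356/169)
T3 reflect across y = 0: (835/169, -362/169) → (835/169, 362/169); (-238/169, 240/169) → (-238/169, -240/169); (-599/169, -356/169) → (-599/169, 356/169)
T4 shear: y ← y + 1·x: (835/169, 362/169) → (835/169, 1197/169); (-238/169, -240/169) → (-238/169, -478/169); (-599/169, 356/169) → (-599/169, -243/169)

image vertices: (835/169, 1197/169), (-238/169, -478/169), (-599/169, -243/169)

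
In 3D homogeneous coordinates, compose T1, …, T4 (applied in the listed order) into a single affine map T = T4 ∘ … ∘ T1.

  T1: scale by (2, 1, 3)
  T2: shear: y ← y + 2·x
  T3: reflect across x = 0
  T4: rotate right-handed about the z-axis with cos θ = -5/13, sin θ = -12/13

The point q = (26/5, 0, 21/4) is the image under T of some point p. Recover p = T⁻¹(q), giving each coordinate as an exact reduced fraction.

p = (1, 4/5, 7/4)

T1 = [2 0 0 0; 0 1 0 0; 0 0 3 0; 0 0 0 1]
T2·T1 = [2 0 0 0; 4 1 0 0; 0 0 3 0; 0 0 0 1]
T3·…·T1 = [-2 0 0 0; 4 1 0 0; 0 0 3 0; 0 0 0 1]
T4·…·T1 = [58/13 12/13 0 0; 4/13 -5/13 0 0; 0 0 3 0; 0 0 0 1]
det M = -6; M⁻¹ = [5/26 6/13 0 0; 2/13 -29/13 0 0; 0 0 1/3 0; 0 0 0 1]
M⁻¹ · (26/5, 0, 21/4)ᵀ = (1, 4/5, 7/4)ᵀ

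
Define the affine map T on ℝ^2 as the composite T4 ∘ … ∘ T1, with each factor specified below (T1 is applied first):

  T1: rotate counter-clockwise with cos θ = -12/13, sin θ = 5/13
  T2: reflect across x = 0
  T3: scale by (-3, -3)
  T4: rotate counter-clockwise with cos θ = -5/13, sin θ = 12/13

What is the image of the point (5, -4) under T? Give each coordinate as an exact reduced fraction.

T1 rotate counter-clockwise with cos θ = -12/13, sin θ = 5/13: (5, -4) → (-40/13, 73/13)
T2 reflect across x = 0: (-40/13, 73/13) → (40/13, 73/13)
T3 scale by (-3, -3): (40/13, 73/13) → (-120/13, -219/13)
T4 rotate counter-clockwise with cos θ = -5/13, sin θ = 12/13: (-120/13, -219/13) → (3228/169, -345/169)

T(p) = (3228/169, -345/169)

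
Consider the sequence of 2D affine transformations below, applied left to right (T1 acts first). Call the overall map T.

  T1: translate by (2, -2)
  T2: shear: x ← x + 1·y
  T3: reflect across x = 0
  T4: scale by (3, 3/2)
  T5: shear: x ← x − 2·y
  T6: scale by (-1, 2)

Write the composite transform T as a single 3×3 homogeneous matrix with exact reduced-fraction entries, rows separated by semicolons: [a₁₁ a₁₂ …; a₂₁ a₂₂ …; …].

T = [3 6 -6; 0 3 -6; 0 0 1]

T1 = [1 0 2; 0 1 -2; 0 0 1]
T2·T1 = [1 1 0; 0 1 -2; 0 0 1]
T3·…·T1 = [-1 -1 0; 0 1 -2; 0 0 1]
T4·…·T1 = [-3 -3 0; 0 3/2 -3; 0 0 1]
T5·…·T1 = [-3 -6 6; 0 3/2 -3; 0 0 1]
T6·…·T1 = [3 6 -6; 0 3 -6; 0 0 1]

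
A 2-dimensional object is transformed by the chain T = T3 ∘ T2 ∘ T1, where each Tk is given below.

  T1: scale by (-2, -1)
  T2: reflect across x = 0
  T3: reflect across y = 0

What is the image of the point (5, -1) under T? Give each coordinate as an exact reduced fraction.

T1 scale by (-2, -1): (5, -1) → (-10, 1)
T2 reflect across x = 0: (-10, 1) → (10, 1)
T3 reflect across y = 0: (10, 1) → (10, -1)

T(p) = (10, -1)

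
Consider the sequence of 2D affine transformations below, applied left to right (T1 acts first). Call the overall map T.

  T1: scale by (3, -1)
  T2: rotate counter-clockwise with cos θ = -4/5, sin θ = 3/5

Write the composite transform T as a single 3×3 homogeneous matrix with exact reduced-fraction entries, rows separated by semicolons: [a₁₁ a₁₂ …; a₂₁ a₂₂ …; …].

T1 = [3 0 0; 0 -1 0; 0 0 1]
T2·T1 = [-12/5 3/5 0; 9/5 4/5 0; 0 0 1]

T = [-12/5 3/5 0; 9/5 4/5 0; 0 0 1]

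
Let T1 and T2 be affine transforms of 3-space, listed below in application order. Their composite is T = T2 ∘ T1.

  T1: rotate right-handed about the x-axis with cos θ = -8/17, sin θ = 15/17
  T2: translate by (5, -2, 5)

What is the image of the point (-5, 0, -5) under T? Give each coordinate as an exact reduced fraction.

T1 rotate right-handed about the x-axis with cos θ = -8/17, sin θ = 15/17: (-5, 0, -5) → (-5, 75/17, 40/17)
T2 translate by (5, -2, 5): (-5, 75/17, 40/17) → (0, 41/17, 125/17)

T(p) = (0, 41/17, 125/17)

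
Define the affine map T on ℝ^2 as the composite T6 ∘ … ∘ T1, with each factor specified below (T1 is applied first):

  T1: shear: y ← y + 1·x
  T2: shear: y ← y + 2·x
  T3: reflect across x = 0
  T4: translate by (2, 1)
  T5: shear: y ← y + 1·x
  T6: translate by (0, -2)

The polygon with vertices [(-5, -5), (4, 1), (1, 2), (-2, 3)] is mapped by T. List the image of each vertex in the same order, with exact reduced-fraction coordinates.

image vertices: (7, -14), (-2, 10), (1, 5), (4, 0)

T1 shear: y ← y + 1·x: (-5, -5) → (-5, -10); (4, 1) → (4, 5); (1, 2) → (1, 3); (-2, 3) → (-2, 1)
T2 shear: y ← y + 2·x: (-5, -10) → (-5, -20); (4, 5) → (4, 13); (1, 3) → (1, 5); (-2, 1) → (-2, -3)
T3 reflect across x = 0: (-5, -20) → (5, -20); (4, 13) → (-4, 13); (1, 5) → (-1, 5); (-2, -3) → (2, -3)
T4 translate by (2, 1): (5, -20) → (7, -19); (-4, 13) → (-2, 14); (-1, 5) → (1, 6); (2, -3) → (4, -2)
T5 shear: y ← y + 1·x: (7, -19) → (7, -12); (-2, 14) → (-2, 12); (1, 6) → (1, 7); (4, -2) → (4, 2)
T6 translate by (0, -2): (7, -12) → (7, -14); (-2, 12) → (-2, 10); (1, 7) → (1, 5); (4, 2) → (4, 0)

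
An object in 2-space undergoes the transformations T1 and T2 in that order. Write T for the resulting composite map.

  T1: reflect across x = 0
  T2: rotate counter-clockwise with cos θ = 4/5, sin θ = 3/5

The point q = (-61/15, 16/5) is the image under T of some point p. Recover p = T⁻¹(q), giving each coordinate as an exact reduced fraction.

p = (4/3, 5)

T1 = [-1 0 0; 0 1 0; 0 0 1]
T2·T1 = [-4/5 -3/5 0; -3/5 4/5 0; 0 0 1]
det M = -1; M⁻¹ = [-4/5 -3/5 0; -3/5 4/5 0; 0 0 1]
M⁻¹ · (-61/15, 16/5)ᵀ = (4/3, 5)ᵀ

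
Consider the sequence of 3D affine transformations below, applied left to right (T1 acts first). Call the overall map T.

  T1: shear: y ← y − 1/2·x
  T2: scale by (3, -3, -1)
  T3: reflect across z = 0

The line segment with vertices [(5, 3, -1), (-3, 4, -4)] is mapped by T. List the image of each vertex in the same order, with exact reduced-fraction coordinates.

T1 shear: y ← y − 1/2·x: (5, 3, -1) → (5, 1/2, -1); (-3, 4, -4) → (-3, 11/2, -4)
T2 scale by (3, -3, -1): (5, 1/2, -1) → (15, -3/2, 1); (-3, 11/2, -4) → (-9, -33/2, 4)
T3 reflect across z = 0: (15, -3/2, 1) → (15, -3/2, -1); (-9, -33/2, 4) → (-9, -33/2, -4)

image vertices: (15, -3/2, -1), (-9, -33/2, -4)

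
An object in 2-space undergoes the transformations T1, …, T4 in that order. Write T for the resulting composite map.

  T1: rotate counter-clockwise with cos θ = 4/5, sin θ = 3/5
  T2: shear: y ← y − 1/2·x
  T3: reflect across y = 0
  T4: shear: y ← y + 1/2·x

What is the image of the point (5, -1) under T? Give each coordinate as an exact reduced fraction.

T(p) = (23/5, 12/5)

T1 rotate counter-clockwise with cos θ = 4/5, sin θ = 3/5: (5, -1) → (23/5, 11/5)
T2 shear: y ← y − 1/2·x: (23/5, 11/5) → (23/5, -1/10)
T3 reflect across y = 0: (23/5, -1/10) → (23/5, 1/10)
T4 shear: y ← y + 1/2·x: (23/5, 1/10) → (23/5, 12/5)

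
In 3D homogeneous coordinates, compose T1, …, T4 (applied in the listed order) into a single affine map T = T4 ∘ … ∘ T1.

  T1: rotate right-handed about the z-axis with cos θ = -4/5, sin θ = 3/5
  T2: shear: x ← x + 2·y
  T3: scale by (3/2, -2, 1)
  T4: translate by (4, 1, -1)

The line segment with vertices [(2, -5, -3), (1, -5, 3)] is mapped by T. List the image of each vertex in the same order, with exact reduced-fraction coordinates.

T1 rotate right-handed about the z-axis with cos θ = -4/5, sin θ = 3/5: (2, -5, -3) → (7/5, 26/5, -3); (1, -5, 3) → (11/5, 23/5, 3)
T2 shear: x ← x + 2·y: (7/5, 26/5, -3) → (59/5, 26/5, -3); (11/5, 23/5, 3) → (57/5, 23/5, 3)
T3 scale by (3/2, -2, 1): (59/5, 26/5, -3) → (177/10, -52/5, -3); (57/5, 23/5, 3) → (171/10, -46/5, 3)
T4 translate by (4, 1, -1): (177/10, -52/5, -3) → (217/10, -47/5, -4); (171/10, -46/5, 3) → (211/10, -41/5, 2)

image vertices: (217/10, -47/5, -4), (211/10, -41/5, 2)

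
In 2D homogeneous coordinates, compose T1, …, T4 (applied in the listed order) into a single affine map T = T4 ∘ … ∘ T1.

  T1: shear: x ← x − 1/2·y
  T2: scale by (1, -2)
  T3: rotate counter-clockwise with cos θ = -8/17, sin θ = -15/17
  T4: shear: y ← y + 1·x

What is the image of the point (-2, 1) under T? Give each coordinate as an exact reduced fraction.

T(p) = (-10/17, 87/34)

T1 shear: x ← x − 1/2·y: (-2, 1) → (-5/2, 1)
T2 scale by (1, -2): (-5/2, 1) → (-5/2, -2)
T3 rotate counter-clockwise with cos θ = -8/17, sin θ = -15/17: (-5/2, -2) → (-10/17, 107/34)
T4 shear: y ← y + 1·x: (-10/17, 107/34) → (-10/17, 87/34)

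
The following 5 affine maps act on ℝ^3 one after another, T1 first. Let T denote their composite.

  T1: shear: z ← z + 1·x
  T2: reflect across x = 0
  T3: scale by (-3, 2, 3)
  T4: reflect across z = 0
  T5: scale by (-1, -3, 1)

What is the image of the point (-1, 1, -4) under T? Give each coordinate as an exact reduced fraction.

T(p) = (3, -6, 15)

T1 shear: z ← z + 1·x: (-1, 1, -4) → (-1, 1, -5)
T2 reflect across x = 0: (-1, 1, -5) → (1, 1, -5)
T3 scale by (-3, 2, 3): (1, 1, -5) → (-3, 2, -15)
T4 reflect across z = 0: (-3, 2, -15) → (-3, 2, 15)
T5 scale by (-1, -3, 1): (-3, 2, 15) → (3, -6, 15)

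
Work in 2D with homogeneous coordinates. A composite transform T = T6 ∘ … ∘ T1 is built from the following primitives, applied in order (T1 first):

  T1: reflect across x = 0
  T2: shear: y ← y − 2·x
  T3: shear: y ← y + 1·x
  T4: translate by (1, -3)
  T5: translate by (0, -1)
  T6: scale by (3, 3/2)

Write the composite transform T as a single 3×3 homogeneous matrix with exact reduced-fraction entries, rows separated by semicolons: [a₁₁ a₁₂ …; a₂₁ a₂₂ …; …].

T = [-3 0 3; 3/2 3/2 -6; 0 0 1]

T1 = [-1 0 0; 0 1 0; 0 0 1]
T2·T1 = [-1 0 0; 2 1 0; 0 0 1]
T3·…·T1 = [-1 0 0; 1 1 0; 0 0 1]
T4·…·T1 = [-1 0 1; 1 1 -3; 0 0 1]
T5·…·T1 = [-1 0 1; 1 1 -4; 0 0 1]
T6·…·T1 = [-3 0 3; 3/2 3/2 -6; 0 0 1]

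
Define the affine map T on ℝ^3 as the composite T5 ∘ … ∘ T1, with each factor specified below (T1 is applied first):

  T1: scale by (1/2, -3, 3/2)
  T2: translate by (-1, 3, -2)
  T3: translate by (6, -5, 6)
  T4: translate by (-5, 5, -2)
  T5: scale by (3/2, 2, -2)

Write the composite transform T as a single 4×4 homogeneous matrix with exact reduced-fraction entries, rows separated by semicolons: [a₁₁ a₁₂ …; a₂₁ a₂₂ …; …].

T1 = [1/2 0 0 0; 0 -3 0 0; 0 0 3/2 0; 0 0 0 1]
T2·T1 = [1/2 0 0 -1; 0 -3 0 3; 0 0 3/2 -2; 0 0 0 1]
T3·…·T1 = [1/2 0 0 5; 0 -3 0 -2; 0 0 3/2 4; 0 0 0 1]
T4·…·T1 = [1/2 0 0 0; 0 -3 0 3; 0 0 3/2 2; 0 0 0 1]
T5·…·T1 = [3/4 0 0 0; 0 -6 0 6; 0 0 -3 -4; 0 0 0 1]

T = [3/4 0 0 0; 0 -6 0 6; 0 0 -3 -4; 0 0 0 1]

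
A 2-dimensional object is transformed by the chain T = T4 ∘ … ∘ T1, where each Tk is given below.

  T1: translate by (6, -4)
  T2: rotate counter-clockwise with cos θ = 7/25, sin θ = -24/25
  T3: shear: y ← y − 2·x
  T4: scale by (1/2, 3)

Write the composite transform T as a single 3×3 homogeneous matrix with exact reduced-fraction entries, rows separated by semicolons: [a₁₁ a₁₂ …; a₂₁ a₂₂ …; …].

T = [7/50 12/25 -27/25; -114/25 -123/25 -192/25; 0 0 1]

T1 = [1 0 6; 0 1 -4; 0 0 1]
T2·T1 = [7/25 24/25 -54/25; -24/25 7/25 -172/25; 0 0 1]
T3·…·T1 = [7/25 24/25 -54/25; -38/25 -41/25 -64/25; 0 0 1]
T4·…·T1 = [7/50 12/25 -27/25; -114/25 -123/25 -192/25; 0 0 1]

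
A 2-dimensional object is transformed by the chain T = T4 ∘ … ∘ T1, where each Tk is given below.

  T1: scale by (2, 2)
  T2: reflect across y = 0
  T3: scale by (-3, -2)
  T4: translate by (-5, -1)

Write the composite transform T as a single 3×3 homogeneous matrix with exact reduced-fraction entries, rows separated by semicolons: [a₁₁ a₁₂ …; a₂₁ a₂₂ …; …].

T = [-6 0 -5; 0 4 -1; 0 0 1]

T1 = [2 0 0; 0 2 0; 0 0 1]
T2·T1 = [2 0 0; 0 -2 0; 0 0 1]
T3·…·T1 = [-6 0 0; 0 4 0; 0 0 1]
T4·…·T1 = [-6 0 -5; 0 4 -1; 0 0 1]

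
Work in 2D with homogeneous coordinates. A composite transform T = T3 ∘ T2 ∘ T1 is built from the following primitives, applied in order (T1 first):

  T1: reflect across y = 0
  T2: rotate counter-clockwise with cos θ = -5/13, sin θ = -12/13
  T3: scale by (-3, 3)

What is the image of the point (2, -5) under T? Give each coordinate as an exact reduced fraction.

T1 reflect across y = 0: (2, -5) → (2, 5)
T2 rotate counter-clockwise with cos θ = -5/13, sin θ = -12/13: (2, 5) → (50/13, -49/13)
T3 scale by (-3, 3): (50/13, -49/13) → (-150/13, -147/13)

T(p) = (-150/13, -147/13)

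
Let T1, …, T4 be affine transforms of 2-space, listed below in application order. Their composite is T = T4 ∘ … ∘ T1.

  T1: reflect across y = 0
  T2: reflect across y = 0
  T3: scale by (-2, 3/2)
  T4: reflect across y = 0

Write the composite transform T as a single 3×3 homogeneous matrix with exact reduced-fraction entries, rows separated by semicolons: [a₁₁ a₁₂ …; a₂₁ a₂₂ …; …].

T1 = [1 0 0; 0 -1 0; 0 0 1]
T2·T1 = [1 0 0; 0 1 0; 0 0 1]
T3·…·T1 = [-2 0 0; 0 3/2 0; 0 0 1]
T4·…·T1 = [-2 0 0; 0 -3/2 0; 0 0 1]

T = [-2 0 0; 0 -3/2 0; 0 0 1]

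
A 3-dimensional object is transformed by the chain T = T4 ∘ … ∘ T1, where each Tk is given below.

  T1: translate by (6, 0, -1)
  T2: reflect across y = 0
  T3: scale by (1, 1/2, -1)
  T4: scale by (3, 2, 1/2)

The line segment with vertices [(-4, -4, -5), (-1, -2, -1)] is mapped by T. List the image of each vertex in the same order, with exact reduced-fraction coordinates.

T1 translate by (6, 0, -1): (-4, -4, -5) → (2, -4, -6); (-1, -2, -1) → (5, -2, -2)
T2 reflect across y = 0: (2, -4, -6) → (2, 4, -6); (5, -2, -2) → (5, 2, -2)
T3 scale by (1, 1/2, -1): (2, 4, -6) → (2, 2, 6); (5, 2, -2) → (5, 1, 2)
T4 scale by (3, 2, 1/2): (2, 2, 6) → (6, 4, 3); (5, 1, 2) → (15, 2, 1)

image vertices: (6, 4, 3), (15, 2, 1)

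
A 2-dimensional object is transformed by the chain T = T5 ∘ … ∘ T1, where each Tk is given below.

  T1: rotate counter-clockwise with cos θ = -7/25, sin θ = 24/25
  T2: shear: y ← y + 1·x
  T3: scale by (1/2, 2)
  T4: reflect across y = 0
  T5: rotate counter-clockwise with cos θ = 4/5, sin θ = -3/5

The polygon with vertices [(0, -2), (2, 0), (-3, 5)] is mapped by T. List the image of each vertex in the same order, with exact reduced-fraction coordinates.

image vertices: (-276/125, -568/125), (-232/125, -251/125), (1038/125, 3593/250)

T1 rotate counter-clockwise with cos θ = -7/25, sin θ = 24/25: (0, -2) → (48/25, 14/25); (2, 0) → (-14/25, 48/25); (-3, 5) → (-99/25, -107/25)
T2 shear: y ← y + 1·x: (48/25, 14/25) → (48/25, 62/25); (-14/25, 48/25) → (-14/25, 34/25); (-99/25, -107/25) → (-99/25, -206/25)
T3 scale by (1/2, 2): (48/25, 62/25) → (24/25, 124/25); (-14/25, 34/25) → (-7/25, 68/25); (-99/25, -206/25) → (-99/50, -412/25)
T4 reflect across y = 0: (24/25, 124/25) → (24/25, -124/25); (-7/25, 68/25) → (-7/25, -68/25); (-99/50, -412/25) → (-99/50, 412/25)
T5 rotate counter-clockwise with cos θ = 4/5, sin θ = -3/5: (24/25, -124/25) → (-276/125, -568/125); (-7/25, -68/25) → (-232/125, -251/125); (-99/50, 412/25) → (1038/125, 3593/250)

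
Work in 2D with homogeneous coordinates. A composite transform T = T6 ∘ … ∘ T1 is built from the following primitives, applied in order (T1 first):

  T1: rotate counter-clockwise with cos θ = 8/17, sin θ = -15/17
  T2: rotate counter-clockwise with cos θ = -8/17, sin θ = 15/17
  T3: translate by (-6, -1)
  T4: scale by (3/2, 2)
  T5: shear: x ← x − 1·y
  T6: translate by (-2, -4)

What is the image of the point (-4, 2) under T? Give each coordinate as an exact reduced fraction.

T(p) = (-3011/289, -3010/289)

T1 rotate counter-clockwise with cos θ = 8/17, sin θ = -15/17: (-4, 2) → (-2/17, 76/17)
T2 rotate counter-clockwise with cos θ = -8/17, sin θ = 15/17: (-2/17, 76/17) → (-1124/289, -638/289)
T3 translate by (-6, -1): (-1124/289, -638/289) → (-2858/289, -927/289)
T4 scale by (3/2, 2): (-2858/289, -927/289) → (-4287/289, -1854/289)
T5 shear: x ← x − 1·y: (-4287/289, -1854/289) → (-2433/289, -1854/289)
T6 translate by (-2, -4): (-2433/289, -1854/289) → (-3011/289, -3010/289)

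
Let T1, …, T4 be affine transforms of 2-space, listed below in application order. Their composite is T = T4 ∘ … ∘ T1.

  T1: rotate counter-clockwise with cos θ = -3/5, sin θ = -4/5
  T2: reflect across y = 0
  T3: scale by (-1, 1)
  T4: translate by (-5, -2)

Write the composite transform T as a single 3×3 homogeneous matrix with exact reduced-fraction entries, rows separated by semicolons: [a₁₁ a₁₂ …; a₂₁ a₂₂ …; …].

T = [3/5 -4/5 -5; 4/5 3/5 -2; 0 0 1]

T1 = [-3/5 4/5 0; -4/5 -3/5 0; 0 0 1]
T2·T1 = [-3/5 4/5 0; 4/5 3/5 0; 0 0 1]
T3·…·T1 = [3/5 -4/5 0; 4/5 3/5 0; 0 0 1]
T4·…·T1 = [3/5 -4/5 -5; 4/5 3/5 -2; 0 0 1]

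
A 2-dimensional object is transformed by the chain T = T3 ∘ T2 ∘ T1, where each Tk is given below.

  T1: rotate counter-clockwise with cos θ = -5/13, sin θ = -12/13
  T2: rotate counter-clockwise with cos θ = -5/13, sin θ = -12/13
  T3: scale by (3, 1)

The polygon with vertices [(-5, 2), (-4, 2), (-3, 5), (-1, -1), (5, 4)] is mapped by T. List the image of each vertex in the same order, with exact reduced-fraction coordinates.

image vertices: (1065/169, -838/169), (708/169, -718/169), (-729/169, -955/169), (717/169, -1/169), (-3225/169, 124/169)

T1 rotate counter-clockwise with cos θ = -5/13, sin θ = -12/13: (-5, 2) → (49/13, 50/13); (-4, 2) → (44/13, 38/13); (-3, 5) → (75/13, 11/13); (-1, -1) → (-7/13, 17/13); (5, 4) → (23/13, -80/13)
T2 rotate counter-clockwise with cos θ = -5/13, sin θ = -12/13: (49/13, 50/13) → (355/169, -838/169); (44/13, 38/13) → (236/169, -718/169); (75/13, 11/13) → (-243/169, -955/169); (-7/13, 17/13) → (239/169, -1/169); (23/13, -80/13) → (-1075/169, 124/169)
T3 scale by (3, 1): (355/169, -838/169) → (1065/169, -838/169); (236/169, -718/169) → (708/169, -718/169); (-243/169, -955/169) → (-729/169, -955/169); (239/169, -1/169) → (717/169, -1/169); (-1075/169, 124/169) → (-3225/169, 124/169)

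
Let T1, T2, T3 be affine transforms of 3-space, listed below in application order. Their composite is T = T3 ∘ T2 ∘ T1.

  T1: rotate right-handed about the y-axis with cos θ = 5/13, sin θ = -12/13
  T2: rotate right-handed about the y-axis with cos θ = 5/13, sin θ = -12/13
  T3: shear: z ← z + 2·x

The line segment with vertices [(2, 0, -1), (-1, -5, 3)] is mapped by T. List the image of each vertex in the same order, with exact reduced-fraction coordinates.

image vertices: (-118/169, 0, 123/169), (-241/169, -5, -959/169)

T1 rotate right-handed about the y-axis with cos θ = 5/13, sin θ = -12/13: (2, 0, -1) → (22/13, 0, 19/13); (-1, -5, 3) → (-41/13, -5, 3/13)
T2 rotate right-handed about the y-axis with cos θ = 5/13, sin θ = -12/13: (22/13, 0, 19/13) → (-118/169, 0, 359/169); (-41/13, -5, 3/13) → (-241/169, -5, -477/169)
T3 shear: z ← z + 2·x: (-118/169, 0, 359/169) → (-118/169, 0, 123/169); (-241/169, -5, -477/169) → (-241/169, -5, -959/169)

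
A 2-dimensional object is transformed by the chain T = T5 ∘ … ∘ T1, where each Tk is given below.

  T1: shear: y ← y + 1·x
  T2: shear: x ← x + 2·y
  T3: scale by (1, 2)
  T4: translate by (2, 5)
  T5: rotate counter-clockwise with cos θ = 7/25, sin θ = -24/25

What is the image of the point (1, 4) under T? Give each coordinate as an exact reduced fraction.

T(p) = (451/25, -207/25)

T1 shear: y ← y + 1·x: (1, 4) → (1, 5)
T2 shear: x ← x + 2·y: (1, 5) → (11, 5)
T3 scale by (1, 2): (11, 5) → (11, 10)
T4 translate by (2, 5): (11, 10) → (13, 15)
T5 rotate counter-clockwise with cos θ = 7/25, sin θ = -24/25: (13, 15) → (451/25, -207/25)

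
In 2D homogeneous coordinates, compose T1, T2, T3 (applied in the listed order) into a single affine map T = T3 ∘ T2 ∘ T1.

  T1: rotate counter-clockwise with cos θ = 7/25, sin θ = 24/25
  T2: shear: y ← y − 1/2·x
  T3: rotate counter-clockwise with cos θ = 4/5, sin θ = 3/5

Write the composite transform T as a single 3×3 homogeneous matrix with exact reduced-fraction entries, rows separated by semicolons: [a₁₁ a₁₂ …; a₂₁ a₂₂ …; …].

T = [-67/250 -153/125 0; 103/125 4/125 0; 0 0 1]

T1 = [7/25 -24/25 0; 24/25 7/25 0; 0 0 1]
T2·T1 = [7/25 -24/25 0; 41/50 19/25 0; 0 0 1]
T3·…·T1 = [-67/250 -153/125 0; 103/125 4/125 0; 0 0 1]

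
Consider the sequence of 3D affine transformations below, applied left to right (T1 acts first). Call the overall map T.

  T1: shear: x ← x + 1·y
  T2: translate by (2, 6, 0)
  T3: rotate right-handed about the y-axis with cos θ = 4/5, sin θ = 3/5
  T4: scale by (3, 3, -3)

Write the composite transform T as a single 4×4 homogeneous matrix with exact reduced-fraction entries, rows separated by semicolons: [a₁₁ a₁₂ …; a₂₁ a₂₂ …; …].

T = [12/5 12/5 9/5 24/5; 0 3 0 18; 9/5 9/5 -12/5 18/5; 0 0 0 1]

T1 = [1 1 0 0; 0 1 0 0; 0 0 1 0; 0 0 0 1]
T2·T1 = [1 1 0 2; 0 1 0 6; 0 0 1 0; 0 0 0 1]
T3·…·T1 = [4/5 4/5 3/5 8/5; 0 1 0 6; -3/5 -3/5 4/5 -6/5; 0 0 0 1]
T4·…·T1 = [12/5 12/5 9/5 24/5; 0 3 0 18; 9/5 9/5 -12/5 18/5; 0 0 0 1]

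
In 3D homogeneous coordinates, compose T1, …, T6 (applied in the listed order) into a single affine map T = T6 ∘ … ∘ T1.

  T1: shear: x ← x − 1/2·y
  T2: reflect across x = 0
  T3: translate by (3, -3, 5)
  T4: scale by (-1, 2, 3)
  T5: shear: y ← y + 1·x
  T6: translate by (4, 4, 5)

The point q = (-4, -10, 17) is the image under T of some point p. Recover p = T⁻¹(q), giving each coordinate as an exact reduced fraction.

p = (-5, 0, -1)

T1 = [1 -1/2 0 0; 0 1 0 0; 0 0 1 0; 0 0 0 1]
T2·T1 = [-1 1/2 0 0; 0 1 0 0; 0 0 1 0; 0 0 0 1]
T3·…·T1 = [-1 1/2 0 3; 0 1 0 -3; 0 0 1 5; 0 0 0 1]
T4·…·T1 = [1 -1/2 0 -3; 0 2 0 -6; 0 0 3 15; 0 0 0 1]
T5·…·T1 = [1 -1/2 0 -3; 1 3/2 0 -9; 0 0 3 15; 0 0 0 1]
T6·…·T1 = [1 -1/2 0 1; 1 3/2 0 -5; 0 0 3 20; 0 0 0 1]
det M = 6; M⁻¹ = [3/4 1/4 0 1/2; -1/2 1/2 0 3; 0 0 1/3 -20/3; 0 0 0 1]
M⁻¹ · (-4, -10, 17)ᵀ = (-5, 0, -1)ᵀ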